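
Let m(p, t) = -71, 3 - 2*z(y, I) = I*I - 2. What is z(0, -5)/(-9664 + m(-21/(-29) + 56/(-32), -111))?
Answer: 2/1947 ≈ 0.0010272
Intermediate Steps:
z(y, I) = 5/2 - I²/2 (z(y, I) = 3/2 - (I*I - 2)/2 = 3/2 - (I² - 2)/2 = 3/2 - (-2 + I²)/2 = 3/2 + (1 - I²/2) = 5/2 - I²/2)
z(0, -5)/(-9664 + m(-21/(-29) + 56/(-32), -111)) = (5/2 - ½*(-5)²)/(-9664 - 71) = (5/2 - ½*25)/(-9735) = (5/2 - 25/2)*(-1/9735) = -10*(-1/9735) = 2/1947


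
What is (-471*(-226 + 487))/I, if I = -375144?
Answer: 1413/4312 ≈ 0.32769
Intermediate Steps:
(-471*(-226 + 487))/I = -471*(-226 + 487)/(-375144) = -471*261*(-1/375144) = -122931*(-1/375144) = 1413/4312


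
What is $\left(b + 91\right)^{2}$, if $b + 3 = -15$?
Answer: $5329$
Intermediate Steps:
$b = -18$ ($b = -3 - 15 = -18$)
$\left(b + 91\right)^{2} = \left(-18 + 91\right)^{2} = 73^{2} = 5329$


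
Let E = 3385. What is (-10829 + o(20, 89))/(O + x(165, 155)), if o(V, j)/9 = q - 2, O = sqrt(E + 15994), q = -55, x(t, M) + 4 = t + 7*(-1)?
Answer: -1746668/4337 + 11342*sqrt(19379)/4337 ≈ -38.682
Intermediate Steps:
x(t, M) = -11 + t (x(t, M) = -4 + (t + 7*(-1)) = -4 + (t - 7) = -4 + (-7 + t) = -11 + t)
O = sqrt(19379) (O = sqrt(3385 + 15994) = sqrt(19379) ≈ 139.21)
o(V, j) = -513 (o(V, j) = 9*(-55 - 2) = 9*(-57) = -513)
(-10829 + o(20, 89))/(O + x(165, 155)) = (-10829 - 513)/(sqrt(19379) + (-11 + 165)) = -11342/(sqrt(19379) + 154) = -11342/(154 + sqrt(19379))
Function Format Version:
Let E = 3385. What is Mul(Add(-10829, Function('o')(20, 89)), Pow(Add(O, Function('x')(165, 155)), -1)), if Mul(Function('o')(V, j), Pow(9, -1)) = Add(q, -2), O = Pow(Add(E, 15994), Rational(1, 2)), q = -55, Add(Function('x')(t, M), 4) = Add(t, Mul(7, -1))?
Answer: Add(Rational(-1746668, 4337), Mul(Rational(11342, 4337), Pow(19379, Rational(1, 2)))) ≈ -38.682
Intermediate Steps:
Function('x')(t, M) = Add(-11, t) (Function('x')(t, M) = Add(-4, Add(t, Mul(7, -1))) = Add(-4, Add(t, -7)) = Add(-4, Add(-7, t)) = Add(-11, t))
O = Pow(19379, Rational(1, 2)) (O = Pow(Add(3385, 15994), Rational(1, 2)) = Pow(19379, Rational(1, 2)) ≈ 139.21)
Function('o')(V, j) = -513 (Function('o')(V, j) = Mul(9, Add(-55, -2)) = Mul(9, -57) = -513)
Mul(Add(-10829, Function('o')(20, 89)), Pow(Add(O, Function('x')(165, 155)), -1)) = Mul(Add(-10829, -513), Pow(Add(Pow(19379, Rational(1, 2)), Add(-11, 165)), -1)) = Mul(-11342, Pow(Add(Pow(19379, Rational(1, 2)), 154), -1)) = Mul(-11342, Pow(Add(154, Pow(19379, Rational(1, 2))), -1))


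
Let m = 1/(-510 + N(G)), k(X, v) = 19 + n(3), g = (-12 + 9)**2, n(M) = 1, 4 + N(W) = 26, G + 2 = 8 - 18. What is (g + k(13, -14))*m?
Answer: -29/488 ≈ -0.059426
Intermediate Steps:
G = -12 (G = -2 + (8 - 18) = -2 - 10 = -12)
N(W) = 22 (N(W) = -4 + 26 = 22)
g = 9 (g = (-3)**2 = 9)
k(X, v) = 20 (k(X, v) = 19 + 1 = 20)
m = -1/488 (m = 1/(-510 + 22) = 1/(-488) = -1/488 ≈ -0.0020492)
(g + k(13, -14))*m = (9 + 20)*(-1/488) = 29*(-1/488) = -29/488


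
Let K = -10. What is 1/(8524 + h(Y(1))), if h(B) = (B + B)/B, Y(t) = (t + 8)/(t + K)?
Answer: 1/8526 ≈ 0.00011729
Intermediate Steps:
Y(t) = (8 + t)/(-10 + t) (Y(t) = (t + 8)/(t - 10) = (8 + t)/(-10 + t))
h(B) = 2 (h(B) = (2*B)/B = 2)
1/(8524 + h(Y(1))) = 1/(8524 + 2) = 1/8526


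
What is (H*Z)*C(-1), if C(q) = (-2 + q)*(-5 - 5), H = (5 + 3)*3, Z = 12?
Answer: 8640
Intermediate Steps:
H = 24 (H = 8*3 = 24)
C(q) = 20 - 10*q (C(q) = (-2 + q)*(-10) = 20 - 10*q)
(H*Z)*C(-1) = (24*12)*(20 - 10*(-1)) = 288*(20 + 10) = 288*30 = 8640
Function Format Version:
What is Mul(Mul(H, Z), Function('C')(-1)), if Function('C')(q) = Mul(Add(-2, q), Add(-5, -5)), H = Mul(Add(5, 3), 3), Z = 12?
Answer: 8640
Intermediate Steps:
H = 24 (H = Mul(8, 3) = 24)
Function('C')(q) = Add(20, Mul(-10, q)) (Function('C')(q) = Mul(Add(-2, q), -10) = Add(20, Mul(-10, q)))
Mul(Mul(H, Z), Function('C')(-1)) = Mul(Mul(24, 12), Add(20, Mul(-10, -1))) = Mul(288, Add(20, 10)) = Mul(288, 30) = 8640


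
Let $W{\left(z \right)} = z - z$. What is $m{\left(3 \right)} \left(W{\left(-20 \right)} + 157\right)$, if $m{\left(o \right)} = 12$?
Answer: $1884$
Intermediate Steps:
$W{\left(z \right)} = 0$
$m{\left(3 \right)} \left(W{\left(-20 \right)} + 157\right) = 12 \left(0 + 157\right) = 12 \cdot 157 = 1884$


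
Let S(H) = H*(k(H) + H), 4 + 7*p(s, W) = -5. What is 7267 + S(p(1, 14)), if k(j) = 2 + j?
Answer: 356119/49 ≈ 7267.7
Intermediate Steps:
p(s, W) = -9/7 (p(s, W) = -4/7 + (⅐)*(-5) = -4/7 - 5/7 = -9/7)
S(H) = H*(2 + 2*H) (S(H) = H*((2 + H) + H) = H*(2 + 2*H))
7267 + S(p(1, 14)) = 7267 + 2*(-9/7)*(1 - 9/7) = 7267 + 2*(-9/7)*(-2/7) = 7267 + 36/49 = 356119/49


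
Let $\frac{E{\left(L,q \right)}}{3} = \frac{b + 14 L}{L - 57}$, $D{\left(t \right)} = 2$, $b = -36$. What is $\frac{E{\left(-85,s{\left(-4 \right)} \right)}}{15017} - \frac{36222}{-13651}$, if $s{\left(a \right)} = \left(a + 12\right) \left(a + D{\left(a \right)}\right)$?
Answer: $\frac{38645254143}{14554791757} \approx 2.6552$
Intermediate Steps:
$s{\left(a \right)} = \left(2 + a\right) \left(12 + a\right)$ ($s{\left(a \right)} = \left(a + 12\right) \left(a + 2\right) = \left(12 + a\right) \left(2 + a\right) = \left(2 + a\right) \left(12 + a\right)$)
$E{\left(L,q \right)} = \frac{3 \left(-36 + 14 L\right)}{-57 + L}$ ($E{\left(L,q \right)} = 3 \frac{-36 + 14 L}{L - 57} = 3 \frac{-36 + 14 L}{-57 + L} = \frac{3 \left(-36 + 14 L\right)}{-57 + L}$)
$\frac{E{\left(-85,s{\left(-4 \right)} \right)}}{15017} - \frac{36222}{-13651} = \frac{6 \frac{1}{-57 - 85} \left(-18 + 7 \left(-85\right)\right)}{15017} - \frac{36222}{-13651} = \frac{6 \left(-18 - 595\right)}{-142} \cdot \frac{1}{15017} - - \frac{36222}{13651} = 6 \left(- \frac{1}{142}\right) \left(-613\right) \frac{1}{15017} + \frac{36222}{13651} = \frac{1839}{71} \cdot \frac{1}{15017} + \frac{36222}{13651} = \frac{1839}{1066207} + \frac{36222}{13651} = \frac{38645254143}{14554791757}$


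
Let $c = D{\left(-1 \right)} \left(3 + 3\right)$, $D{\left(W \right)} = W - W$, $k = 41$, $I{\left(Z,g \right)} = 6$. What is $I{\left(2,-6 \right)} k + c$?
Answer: $246$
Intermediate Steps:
$D{\left(W \right)} = 0$
$c = 0$ ($c = 0 \left(3 + 3\right) = 0 \cdot 6 = 0$)
$I{\left(2,-6 \right)} k + c = 6 \cdot 41 + 0 = 246 + 0 = 246$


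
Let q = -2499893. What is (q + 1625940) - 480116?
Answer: -1354069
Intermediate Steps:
(q + 1625940) - 480116 = (-2499893 + 1625940) - 480116 = -873953 - 480116 = -1354069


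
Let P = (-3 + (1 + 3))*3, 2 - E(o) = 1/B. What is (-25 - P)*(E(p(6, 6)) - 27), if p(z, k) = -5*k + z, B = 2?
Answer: 714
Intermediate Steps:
p(z, k) = z - 5*k
E(o) = 3/2 (E(o) = 2 - 1/2 = 2 - 1*½ = 2 - ½ = 3/2)
P = 3 (P = (-3 + 4)*3 = 1*3 = 3)
(-25 - P)*(E(p(6, 6)) - 27) = (-25 - 1*3)*(3/2 - 27) = (-25 - 3)*(-51/2) = -28*(-51/2) = 714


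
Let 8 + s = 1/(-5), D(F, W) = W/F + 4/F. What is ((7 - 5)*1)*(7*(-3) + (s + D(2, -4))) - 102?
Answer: -802/5 ≈ -160.40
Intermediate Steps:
D(F, W) = 4/F + W/F
s = -41/5 (s = -8 + 1/(-5) = -8 - ⅕ = -41/5 ≈ -8.2000)
((7 - 5)*1)*(7*(-3) + (s + D(2, -4))) - 102 = ((7 - 5)*1)*(7*(-3) + (-41/5 + (4 - 4)/2)) - 102 = (2*1)*(-21 + (-41/5 + (½)*0)) - 102 = 2*(-21 + (-41/5 + 0)) - 102 = 2*(-21 - 41/5) - 102 = 2*(-146/5) - 102 = -292/5 - 102 = -802/5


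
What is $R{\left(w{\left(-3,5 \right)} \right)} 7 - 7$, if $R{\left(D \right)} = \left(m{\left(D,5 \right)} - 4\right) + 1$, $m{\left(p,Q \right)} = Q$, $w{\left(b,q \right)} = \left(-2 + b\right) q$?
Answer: $7$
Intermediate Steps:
$w{\left(b,q \right)} = q \left(-2 + b\right)$
$R{\left(D \right)} = 2$ ($R{\left(D \right)} = \left(5 - 4\right) + 1 = 1 + 1 = 2$)
$R{\left(w{\left(-3,5 \right)} \right)} 7 - 7 = 2 \cdot 7 - 7 = 14 - 7 = 7$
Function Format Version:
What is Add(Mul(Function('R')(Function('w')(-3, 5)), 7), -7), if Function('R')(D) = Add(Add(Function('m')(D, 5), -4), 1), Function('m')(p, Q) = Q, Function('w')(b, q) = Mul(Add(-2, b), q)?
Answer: 7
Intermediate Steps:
Function('w')(b, q) = Mul(q, Add(-2, b))
Function('R')(D) = 2 (Function('R')(D) = Add(Add(5, -4), 1) = Add(1, 1) = 2)
Add(Mul(Function('R')(Function('w')(-3, 5)), 7), -7) = Add(Mul(2, 7), -7) = Add(14, -7) = 7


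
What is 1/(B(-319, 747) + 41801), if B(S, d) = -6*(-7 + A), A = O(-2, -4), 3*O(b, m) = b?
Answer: 1/41847 ≈ 2.3897e-5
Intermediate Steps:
O(b, m) = b/3
A = -⅔ (A = (⅓)*(-2) = -⅔ ≈ -0.66667)
B(S, d) = 46 (B(S, d) = -6*(-7 - ⅔) = -6*(-23/3) = 46)
1/(B(-319, 747) + 41801) = 1/(46 + 41801) = 1/41847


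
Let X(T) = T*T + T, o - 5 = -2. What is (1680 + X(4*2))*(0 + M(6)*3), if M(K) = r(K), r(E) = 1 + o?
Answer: 21024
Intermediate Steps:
o = 3 (o = 5 - 2 = 3)
r(E) = 4 (r(E) = 1 + 3 = 4)
X(T) = T + T² (X(T) = T² + T = T + T²)
M(K) = 4
(1680 + X(4*2))*(0 + M(6)*3) = (1680 + (4*2)*(1 + 4*2))*(0 + 4*3) = (1680 + 8*(1 + 8))*(0 + 12) = (1680 + 8*9)*12 = (1680 + 72)*12 = 1752*12 = 21024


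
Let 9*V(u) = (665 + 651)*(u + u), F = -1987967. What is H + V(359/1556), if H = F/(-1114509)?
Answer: 90077139155/1300632003 ≈ 69.256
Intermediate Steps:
H = 1987967/1114509 (H = -1987967/(-1114509) = -1987967*(-1/1114509) = 1987967/1114509 ≈ 1.7837)
V(u) = 2632*u/9 (V(u) = ((665 + 651)*(u + u))/9 = (1316*(2*u))/9 = (2632*u)/9 = 2632*u/9)
H + V(359/1556) = 1987967/1114509 + 2632*(359/1556)/9 = 1987967/1114509 + 2632*(359*(1/1556))/9 = 1987967/1114509 + (2632/9)*(359/1556) = 1987967/1114509 + 236222/3501 = 90077139155/1300632003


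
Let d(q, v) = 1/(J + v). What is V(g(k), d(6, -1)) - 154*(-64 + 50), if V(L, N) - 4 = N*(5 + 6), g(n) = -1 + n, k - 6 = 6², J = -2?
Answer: 6469/3 ≈ 2156.3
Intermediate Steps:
k = 42 (k = 6 + 6² = 6 + 36 = 42)
d(q, v) = 1/(-2 + v)
V(L, N) = 4 + 11*N (V(L, N) = 4 + N*(5 + 6) = 4 + N*11 = 4 + 11*N)
V(g(k), d(6, -1)) - 154*(-64 + 50) = (4 + 11/(-2 - 1)) - 154*(-64 + 50) = (4 + 11/(-3)) - 154*(-14) = (4 + 11*(-⅓)) + 2156 = (4 - 11/3) + 2156 = ⅓ + 2156 = 6469/3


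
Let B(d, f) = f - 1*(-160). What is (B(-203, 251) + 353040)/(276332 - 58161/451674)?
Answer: 53214875658/41603973869 ≈ 1.2791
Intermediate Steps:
B(d, f) = 160 + f (B(d, f) = f + 160 = 160 + f)
(B(-203, 251) + 353040)/(276332 - 58161/451674) = ((160 + 251) + 353040)/(276332 - 58161/451674) = (411 + 353040)/(276332 - 58161*1/451674) = 353451/(276332 - 19387/150558) = 353451/(41603973869/150558) = 353451*(150558/41603973869) = 53214875658/41603973869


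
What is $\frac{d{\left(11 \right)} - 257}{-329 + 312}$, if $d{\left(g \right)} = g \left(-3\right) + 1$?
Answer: $17$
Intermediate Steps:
$d{\left(g \right)} = 1 - 3 g$ ($d{\left(g \right)} = - 3 g + 1 = 1 - 3 g$)
$\frac{d{\left(11 \right)} - 257}{-329 + 312} = \frac{\left(1 - 33\right) - 257}{-329 + 312} = \frac{\left(1 - 33\right) - 257}{-17} = \left(-32 - 257\right) \left(- \frac{1}{17}\right) = \left(-289\right) \left(- \frac{1}{17}\right) = 17$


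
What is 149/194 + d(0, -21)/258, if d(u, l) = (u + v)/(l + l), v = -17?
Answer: 808931/1051092 ≈ 0.76961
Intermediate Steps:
d(u, l) = (-17 + u)/(2*l) (d(u, l) = (u - 17)/(l + l) = (-17 + u)/((2*l)) = (-17 + u)*(1/(2*l)) = (-17 + u)/(2*l))
149/194 + d(0, -21)/258 = 149/194 + ((1/2)*(-17 + 0)/(-21))/258 = 149*(1/194) + ((1/2)*(-1/21)*(-17))*(1/258) = 149/194 + (17/42)*(1/258) = 149/194 + 17/10836 = 808931/1051092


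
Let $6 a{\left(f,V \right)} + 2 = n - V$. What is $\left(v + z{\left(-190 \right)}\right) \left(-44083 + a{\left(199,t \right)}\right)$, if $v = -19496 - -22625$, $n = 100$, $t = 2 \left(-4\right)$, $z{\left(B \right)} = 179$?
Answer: $- \frac{437304368}{3} \approx -1.4577 \cdot 10^{8}$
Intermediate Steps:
$t = -8$
$a{\left(f,V \right)} = \frac{49}{3} - \frac{V}{6}$ ($a{\left(f,V \right)} = - \frac{1}{3} + \frac{100 - V}{6} = - \frac{1}{3} - \left(- \frac{50}{3} + \frac{V}{6}\right) = \frac{49}{3} - \frac{V}{6}$)
$v = 3129$ ($v = -19496 + 22625 = 3129$)
$\left(v + z{\left(-190 \right)}\right) \left(-44083 + a{\left(199,t \right)}\right) = \left(3129 + 179\right) \left(-44083 + \left(\frac{49}{3} - - \frac{4}{3}\right)\right) = 3308 \left(-44083 + \left(\frac{49}{3} + \frac{4}{3}\right)\right) = 3308 \left(-44083 + \frac{53}{3}\right) = 3308 \left(- \frac{132196}{3}\right) = - \frac{437304368}{3}$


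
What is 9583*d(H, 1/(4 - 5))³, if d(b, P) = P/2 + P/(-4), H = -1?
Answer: -9583/64 ≈ -149.73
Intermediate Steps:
d(b, P) = P/4 (d(b, P) = P*(½) + P*(-¼) = P/2 - P/4 = P/4)
9583*d(H, 1/(4 - 5))³ = 9583*(1/(4*(4 - 5)))³ = 9583*((¼)/(-1))³ = 9583*((¼)*(-1))³ = 9583*(-¼)³ = 9583*(-1/64) = -9583/64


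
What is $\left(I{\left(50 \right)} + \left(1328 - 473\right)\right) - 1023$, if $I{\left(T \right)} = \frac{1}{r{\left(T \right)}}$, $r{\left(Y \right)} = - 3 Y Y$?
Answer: $- \frac{1260001}{7500} \approx -168.0$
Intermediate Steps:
$r{\left(Y \right)} = - 3 Y^{2}$
$I{\left(T \right)} = - \frac{1}{3 T^{2}}$ ($I{\left(T \right)} = \frac{1}{\left(-3\right) T^{2}} = - \frac{1}{3 T^{2}}$)
$\left(I{\left(50 \right)} + \left(1328 - 473\right)\right) - 1023 = \left(- \frac{1}{3 \cdot 2500} + \left(1328 - 473\right)\right) - 1023 = \left(\left(- \frac{1}{3}\right) \frac{1}{2500} + \left(1328 - 473\right)\right) - 1023 = \left(- \frac{1}{7500} + 855\right) - 1023 = \frac{6412499}{7500} - 1023 = - \frac{1260001}{7500}$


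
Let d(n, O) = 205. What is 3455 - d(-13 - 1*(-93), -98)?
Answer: 3250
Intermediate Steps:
3455 - d(-13 - 1*(-93), -98) = 3455 - 1*205 = 3455 - 205 = 3250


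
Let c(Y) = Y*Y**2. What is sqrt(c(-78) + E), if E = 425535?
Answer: I*sqrt(49017) ≈ 221.4*I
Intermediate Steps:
c(Y) = Y**3
sqrt(c(-78) + E) = sqrt((-78)**3 + 425535) = sqrt(-474552 + 425535) = sqrt(-49017) = I*sqrt(49017)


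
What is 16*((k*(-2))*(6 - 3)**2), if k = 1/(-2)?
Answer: 144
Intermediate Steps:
k = -1/2 ≈ -0.50000
16*((k*(-2))*(6 - 3)**2) = 16*((-1/2*(-2))*(6 - 3)**2) = 16*(1*3**2) = 16*(1*9) = 16*9 = 144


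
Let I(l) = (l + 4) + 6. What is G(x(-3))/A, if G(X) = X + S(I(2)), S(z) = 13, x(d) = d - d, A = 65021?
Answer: 13/65021 ≈ 0.00019994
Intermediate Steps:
I(l) = 10 + l (I(l) = (4 + l) + 6 = 10 + l)
x(d) = 0
G(X) = 13 + X (G(X) = X + 13 = 13 + X)
G(x(-3))/A = (13 + 0)/65021 = 13*(1/65021) = 13/65021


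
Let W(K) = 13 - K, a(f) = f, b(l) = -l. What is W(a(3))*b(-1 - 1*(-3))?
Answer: -20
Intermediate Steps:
W(a(3))*b(-1 - 1*(-3)) = (13 - 1*3)*(-(-1 - 1*(-3))) = (13 - 3)*(-(-1 + 3)) = 10*(-1*2) = 10*(-2) = -20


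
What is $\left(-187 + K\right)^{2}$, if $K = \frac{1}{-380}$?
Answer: $\frac{5049665721}{144400} \approx 34970.0$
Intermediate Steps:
$K = - \frac{1}{380} \approx -0.0026316$
$\left(-187 + K\right)^{2} = \left(-187 - \frac{1}{380}\right)^{2} = \left(- \frac{71061}{380}\right)^{2} = \frac{5049665721}{144400}$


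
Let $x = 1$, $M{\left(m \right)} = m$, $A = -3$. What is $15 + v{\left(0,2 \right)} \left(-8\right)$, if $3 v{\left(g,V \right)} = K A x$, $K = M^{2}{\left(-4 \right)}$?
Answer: $143$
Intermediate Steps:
$K = 16$ ($K = \left(-4\right)^{2} = 16$)
$v{\left(g,V \right)} = -16$ ($v{\left(g,V \right)} = \frac{16 \left(-3\right) 1}{3} = \frac{\left(-48\right) 1}{3} = \frac{1}{3} \left(-48\right) = -16$)
$15 + v{\left(0,2 \right)} \left(-8\right) = 15 - -128 = 15 + 128 = 143$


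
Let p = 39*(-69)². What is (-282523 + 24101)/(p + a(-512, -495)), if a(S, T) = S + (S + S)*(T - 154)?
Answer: -258422/849743 ≈ -0.30412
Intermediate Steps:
p = 185679 (p = 39*4761 = 185679)
a(S, T) = S + 2*S*(-154 + T) (a(S, T) = S + (2*S)*(-154 + T) = S + 2*S*(-154 + T))
(-282523 + 24101)/(p + a(-512, -495)) = (-282523 + 24101)/(185679 - 512*(-307 + 2*(-495))) = -258422/(185679 - 512*(-307 - 990)) = -258422/(185679 - 512*(-1297)) = -258422/(185679 + 664064) = -258422/849743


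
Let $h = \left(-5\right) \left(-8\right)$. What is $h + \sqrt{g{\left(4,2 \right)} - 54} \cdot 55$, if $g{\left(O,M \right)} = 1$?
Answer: $40 + 55 i \sqrt{53} \approx 40.0 + 400.41 i$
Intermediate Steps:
$h = 40$
$h + \sqrt{g{\left(4,2 \right)} - 54} \cdot 55 = 40 + \sqrt{1 - 54} \cdot 55 = 40 + \sqrt{-53} \cdot 55 = 40 + i \sqrt{53} \cdot 55 = 40 + 55 i \sqrt{53}$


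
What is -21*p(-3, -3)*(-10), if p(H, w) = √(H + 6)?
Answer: 210*√3 ≈ 363.73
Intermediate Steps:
p(H, w) = √(6 + H)
-21*p(-3, -3)*(-10) = -21*√(6 - 3)*(-10) = -21*√3*(-10) = 210*√3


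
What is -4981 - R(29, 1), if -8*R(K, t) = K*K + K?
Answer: -19489/4 ≈ -4872.3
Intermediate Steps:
R(K, t) = -K/8 - K²/8 (R(K, t) = -(K*K + K)/8 = -(K² + K)/8 = -(K + K²)/8 = -K/8 - K²/8)
-4981 - R(29, 1) = -4981 - (-1)*29*(1 + 29)/8 = -4981 - (-1)*29*30/8 = -4981 - 1*(-435/4) = -4981 + 435/4 = -19489/4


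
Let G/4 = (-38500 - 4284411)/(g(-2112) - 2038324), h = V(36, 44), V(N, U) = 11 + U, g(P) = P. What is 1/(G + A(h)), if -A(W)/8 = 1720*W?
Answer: -510109/386046168289 ≈ -1.3214e-6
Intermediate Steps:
h = 55 (h = 11 + 44 = 55)
A(W) = -13760*W
G = 4322911/510109 (G = 4*((-38500 - 4284411)/(-2112 - 2038324)) = 4*(-4322911/(-2040436)) = 4*(-4322911*(-1/2040436)) = 4*(4322911/2040436) = 4322911/510109 ≈ 8.4745)
1/(G + A(h)) = 1/(4322911/510109 - 13760*55) = 1/(4322911/510109 - 756800) = 1/(-386046168289/510109) = -510109/386046168289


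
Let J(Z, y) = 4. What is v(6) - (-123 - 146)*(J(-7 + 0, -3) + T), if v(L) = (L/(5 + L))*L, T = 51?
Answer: 162781/11 ≈ 14798.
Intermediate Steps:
v(L) = L²/(5 + L) (v(L) = (L/(5 + L))*L = L²/(5 + L))
v(6) - (-123 - 146)*(J(-7 + 0, -3) + T) = 6²/(5 + 6) - (-123 - 146)*(4 + 51) = 36/11 - (-269)*55 = 36*(1/11) - 1*(-14795) = 36/11 + 14795 = 162781/11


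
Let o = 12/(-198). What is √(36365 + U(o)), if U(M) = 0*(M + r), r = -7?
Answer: √36365 ≈ 190.70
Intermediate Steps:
o = -2/33 (o = 12*(-1/198) = -2/33 ≈ -0.060606)
U(M) = 0 (U(M) = 0*(M - 7) = 0*(-7 + M) = 0)
√(36365 + U(o)) = √(36365 + 0) = √36365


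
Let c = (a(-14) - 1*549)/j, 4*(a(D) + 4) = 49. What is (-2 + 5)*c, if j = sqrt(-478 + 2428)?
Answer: -2163*sqrt(78)/520 ≈ -36.737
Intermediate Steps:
a(D) = 33/4 (a(D) = -4 + (1/4)*49 = -4 + 49/4 = 33/4)
j = 5*sqrt(78) (j = sqrt(1950) = 5*sqrt(78) ≈ 44.159)
c = -721*sqrt(78)/520 (c = (33/4 - 1*549)/((5*sqrt(78))) = (33/4 - 549)*(sqrt(78)/390) = -721*sqrt(78)/520 ≈ -12.246)
(-2 + 5)*c = (-2 + 5)*(-721*sqrt(78)/520) = 3*(-721*sqrt(78)/520) = -2163*sqrt(78)/520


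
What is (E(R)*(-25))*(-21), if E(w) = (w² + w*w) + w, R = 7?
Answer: 55125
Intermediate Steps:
E(w) = w + 2*w² (E(w) = (w² + w²) + w = 2*w² + w = w + 2*w²)
(E(R)*(-25))*(-21) = ((7*(1 + 2*7))*(-25))*(-21) = ((7*(1 + 14))*(-25))*(-21) = ((7*15)*(-25))*(-21) = (105*(-25))*(-21) = -2625*(-21) = 55125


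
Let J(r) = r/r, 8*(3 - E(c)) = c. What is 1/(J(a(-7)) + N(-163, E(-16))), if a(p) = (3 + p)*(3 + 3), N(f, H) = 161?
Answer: 1/162 ≈ 0.0061728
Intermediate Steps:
E(c) = 3 - c/8
a(p) = 18 + 6*p (a(p) = (3 + p)*6 = 18 + 6*p)
J(r) = 1
1/(J(a(-7)) + N(-163, E(-16))) = 1/(1 + 161) = 1/162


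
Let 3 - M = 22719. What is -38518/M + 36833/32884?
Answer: 525831085/186748236 ≈ 2.8157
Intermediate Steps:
M = -22716 (M = 3 - 1*22719 = 3 - 22719 = -22716)
-38518/M + 36833/32884 = -38518/(-22716) + 36833/32884 = -38518*(-1/22716) + 36833*(1/32884) = 19259/11358 + 36833/32884 = 525831085/186748236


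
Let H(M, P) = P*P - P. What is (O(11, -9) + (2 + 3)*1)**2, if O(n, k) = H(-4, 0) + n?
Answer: 256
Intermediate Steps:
H(M, P) = P**2 - P
O(n, k) = n (O(n, k) = 0*(-1 + 0) + n = 0*(-1) + n = 0 + n = n)
(O(11, -9) + (2 + 3)*1)**2 = (11 + (2 + 3)*1)**2 = (11 + 5*1)**2 = (11 + 5)**2 = 16**2 = 256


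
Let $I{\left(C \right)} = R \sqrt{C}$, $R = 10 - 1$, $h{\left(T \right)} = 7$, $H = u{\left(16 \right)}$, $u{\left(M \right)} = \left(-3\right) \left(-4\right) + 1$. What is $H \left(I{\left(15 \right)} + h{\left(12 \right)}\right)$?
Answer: $91 + 117 \sqrt{15} \approx 544.14$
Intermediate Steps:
$u{\left(M \right)} = 13$ ($u{\left(M \right)} = 12 + 1 = 13$)
$H = 13$
$R = 9$
$I{\left(C \right)} = 9 \sqrt{C}$
$H \left(I{\left(15 \right)} + h{\left(12 \right)}\right) = 13 \left(9 \sqrt{15} + 7\right) = 13 \left(7 + 9 \sqrt{15}\right) = 91 + 117 \sqrt{15}$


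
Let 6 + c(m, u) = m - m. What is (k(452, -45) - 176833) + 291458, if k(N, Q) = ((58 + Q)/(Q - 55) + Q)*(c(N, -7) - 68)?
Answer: 5898231/50 ≈ 1.1796e+5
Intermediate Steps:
c(m, u) = -6 (c(m, u) = -6 + (m - m) = -6 + 0 = -6)
k(N, Q) = -74*Q - 74*(58 + Q)/(-55 + Q) (k(N, Q) = ((58 + Q)/(Q - 55) + Q)*(-6 - 68) = ((58 + Q)/(-55 + Q) + Q)*(-74) = (Q + (58 + Q)/(-55 + Q))*(-74) = -74*Q - 74*(58 + Q)/(-55 + Q))
(k(452, -45) - 176833) + 291458 = (74*(-58 - 1*(-45)**2 + 54*(-45))/(-55 - 45) - 176833) + 291458 = (74*(-58 - 1*2025 - 2430)/(-100) - 176833) + 291458 = (74*(-1/100)*(-58 - 2025 - 2430) - 176833) + 291458 = (74*(-1/100)*(-4513) - 176833) + 291458 = (166981/50 - 176833) + 291458 = -8674669/50 + 291458 = 5898231/50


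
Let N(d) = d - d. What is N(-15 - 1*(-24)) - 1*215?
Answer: -215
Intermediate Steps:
N(d) = 0
N(-15 - 1*(-24)) - 1*215 = 0 - 1*215 = 0 - 215 = -215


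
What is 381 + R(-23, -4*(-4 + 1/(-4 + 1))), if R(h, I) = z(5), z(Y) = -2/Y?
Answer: 1903/5 ≈ 380.60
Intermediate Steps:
R(h, I) = -⅖ (R(h, I) = -2/5 = -2*⅕ = -⅖)
381 + R(-23, -4*(-4 + 1/(-4 + 1))) = 381 - ⅖ = 1903/5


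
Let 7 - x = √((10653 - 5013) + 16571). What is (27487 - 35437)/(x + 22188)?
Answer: -88225125/246297907 - 3975*√22211/246297907 ≈ -0.36061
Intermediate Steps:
x = 7 - √22211 (x = 7 - √((10653 - 5013) + 16571) = 7 - √(5640 + 16571) = 7 - √22211 ≈ -142.03)
(27487 - 35437)/(x + 22188) = (27487 - 35437)/((7 - √22211) + 22188) = -7950/(22195 - √22211)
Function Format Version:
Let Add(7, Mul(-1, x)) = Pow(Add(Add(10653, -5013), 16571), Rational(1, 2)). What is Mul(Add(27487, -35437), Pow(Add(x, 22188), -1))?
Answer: Add(Rational(-88225125, 246297907), Mul(Rational(-3975, 246297907), Pow(22211, Rational(1, 2)))) ≈ -0.36061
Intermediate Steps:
x = Add(7, Mul(-1, Pow(22211, Rational(1, 2)))) (x = Add(7, Mul(-1, Pow(Add(Add(10653, -5013), 16571), Rational(1, 2)))) = Add(7, Mul(-1, Pow(Add(5640, 16571), Rational(1, 2)))) = Add(7, Mul(-1, Pow(22211, Rational(1, 2)))) ≈ -142.03)
Mul(Add(27487, -35437), Pow(Add(x, 22188), -1)) = Mul(Add(27487, -35437), Pow(Add(Add(7, Mul(-1, Pow(22211, Rational(1, 2)))), 22188), -1)) = Mul(-7950, Pow(Add(22195, Mul(-1, Pow(22211, Rational(1, 2)))), -1))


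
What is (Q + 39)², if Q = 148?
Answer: 34969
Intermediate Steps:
(Q + 39)² = (148 + 39)² = 187² = 34969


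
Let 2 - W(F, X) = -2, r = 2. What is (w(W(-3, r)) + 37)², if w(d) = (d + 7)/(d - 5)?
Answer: 676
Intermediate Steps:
W(F, X) = 4 (W(F, X) = 2 - 1*(-2) = 2 + 2 = 4)
w(d) = (7 + d)/(-5 + d)
(w(W(-3, r)) + 37)² = ((7 + 4)/(-5 + 4) + 37)² = (11/(-1) + 37)² = (-1*11 + 37)² = (-11 + 37)² = 26² = 676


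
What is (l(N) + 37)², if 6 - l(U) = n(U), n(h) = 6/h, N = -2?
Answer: 2116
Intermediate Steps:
l(U) = 6 - 6/U
(l(N) + 37)² = ((6 - 6/(-2)) + 37)² = ((6 - 6*(-½)) + 37)² = ((6 + 3) + 37)² = (9 + 37)² = 46² = 2116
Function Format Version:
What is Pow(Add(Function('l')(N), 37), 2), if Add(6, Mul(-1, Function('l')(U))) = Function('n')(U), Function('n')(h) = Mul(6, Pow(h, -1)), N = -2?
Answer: 2116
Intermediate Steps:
Function('l')(U) = Add(6, Mul(-6, Pow(U, -1))) (Function('l')(U) = Add(6, Mul(-1, Mul(6, Pow(U, -1)))) = Add(6, Mul(-6, Pow(U, -1))))
Pow(Add(Function('l')(N), 37), 2) = Pow(Add(Add(6, Mul(-6, Pow(-2, -1))), 37), 2) = Pow(Add(Add(6, Mul(-6, Rational(-1, 2))), 37), 2) = Pow(Add(Add(6, 3), 37), 2) = Pow(Add(9, 37), 2) = Pow(46, 2) = 2116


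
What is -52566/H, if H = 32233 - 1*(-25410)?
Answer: -52566/57643 ≈ -0.91192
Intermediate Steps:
H = 57643 (H = 32233 + 25410 = 57643)
-52566/H = -52566/57643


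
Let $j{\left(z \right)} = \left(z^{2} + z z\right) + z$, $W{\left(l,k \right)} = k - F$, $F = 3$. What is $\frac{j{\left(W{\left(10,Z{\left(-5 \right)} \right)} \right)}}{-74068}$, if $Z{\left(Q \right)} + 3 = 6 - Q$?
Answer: $- \frac{55}{74068} \approx -0.00074256$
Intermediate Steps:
$Z{\left(Q \right)} = 3 - Q$ ($Z{\left(Q \right)} = -3 - \left(-6 + Q\right) = 3 - Q$)
$W{\left(l,k \right)} = -3 + k$ ($W{\left(l,k \right)} = k - 3 = -3 + k$)
$j{\left(z \right)} = z + 2 z^{2}$ ($j{\left(z \right)} = \left(z^{2} + z^{2}\right) + z = 2 z^{2} + z = z + 2 z^{2}$)
$\frac{j{\left(W{\left(10,Z{\left(-5 \right)} \right)} \right)}}{-74068} = \frac{\left(-3 + \left(3 - -5\right)\right) \left(1 + 2 \left(-3 + \left(3 - -5\right)\right)\right)}{-74068} = \left(-3 + \left(3 + 5\right)\right) \left(1 + 2 \left(-3 + \left(3 + 5\right)\right)\right) \left(- \frac{1}{74068}\right) = \left(-3 + 8\right) \left(1 + 2 \left(-3 + 8\right)\right) \left(- \frac{1}{74068}\right) = 5 \left(1 + 2 \cdot 5\right) \left(- \frac{1}{74068}\right) = 5 \left(1 + 10\right) \left(- \frac{1}{74068}\right) = 5 \cdot 11 \left(- \frac{1}{74068}\right) = 55 \left(- \frac{1}{74068}\right) = - \frac{55}{74068}$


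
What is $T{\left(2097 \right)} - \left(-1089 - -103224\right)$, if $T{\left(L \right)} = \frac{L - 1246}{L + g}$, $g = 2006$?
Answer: $- \frac{419059054}{4103} \approx -1.0213 \cdot 10^{5}$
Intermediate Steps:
$T{\left(L \right)} = \frac{-1246 + L}{2006 + L}$ ($T{\left(L \right)} = \frac{L - 1246}{L + 2006} = \frac{-1246 + L}{2006 + L}$)
$T{\left(2097 \right)} - \left(-1089 - -103224\right) = \frac{-1246 + 2097}{2006 + 2097} - \left(-1089 - -103224\right) = \frac{1}{4103} \cdot 851 - \left(-1089 + 103224\right) = \frac{1}{4103} \cdot 851 - 102135 = \frac{851}{4103} - 102135 = - \frac{419059054}{4103}$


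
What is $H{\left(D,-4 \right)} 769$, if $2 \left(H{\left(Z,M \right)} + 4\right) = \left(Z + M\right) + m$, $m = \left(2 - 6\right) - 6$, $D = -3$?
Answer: $- \frac{19225}{2} \approx -9612.5$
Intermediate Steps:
$m = -10$ ($m = \left(2 - 6\right) - 6 = -4 - 6 = -10$)
$H{\left(Z,M \right)} = -9 + \frac{M}{2} + \frac{Z}{2}$ ($H{\left(Z,M \right)} = -4 + \frac{\left(Z + M\right) - 10}{2} = -4 + \frac{\left(M + Z\right) - 10}{2} = -4 + \frac{-10 + M + Z}{2} = -4 + \left(-5 + \frac{M}{2} + \frac{Z}{2}\right) = -9 + \frac{M}{2} + \frac{Z}{2}$)
$H{\left(D,-4 \right)} 769 = \left(-9 + \frac{1}{2} \left(-4\right) + \frac{1}{2} \left(-3\right)\right) 769 = \left(-9 - 2 - \frac{3}{2}\right) 769 = \left(- \frac{25}{2}\right) 769 = - \frac{19225}{2}$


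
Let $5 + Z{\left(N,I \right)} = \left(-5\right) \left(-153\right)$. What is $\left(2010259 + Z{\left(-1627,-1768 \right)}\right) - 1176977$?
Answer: $834042$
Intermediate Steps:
$Z{\left(N,I \right)} = 760$ ($Z{\left(N,I \right)} = -5 - -765 = -5 + 765 = 760$)
$\left(2010259 + Z{\left(-1627,-1768 \right)}\right) - 1176977 = \left(2010259 + 760\right) - 1176977 = 2011019 - 1176977 = 834042$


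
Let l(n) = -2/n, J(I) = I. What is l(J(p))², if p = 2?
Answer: 1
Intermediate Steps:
l(J(p))² = (-2/2)² = (-2*½)² = (-1)² = 1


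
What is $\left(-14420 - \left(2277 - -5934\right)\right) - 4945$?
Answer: $-27576$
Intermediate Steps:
$\left(-14420 - \left(2277 - -5934\right)\right) - 4945 = \left(-14420 - \left(2277 + 5934\right)\right) - 4945 = \left(-14420 - 8211\right) - 4945 = -22631 - 4945 = -27576$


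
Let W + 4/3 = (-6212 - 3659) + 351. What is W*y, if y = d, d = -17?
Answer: 485588/3 ≈ 1.6186e+5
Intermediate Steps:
W = -28564/3 (W = -4/3 + ((-6212 - 3659) + 351) = -4/3 + (-9871 + 351) = -4/3 - 9520 = -28564/3 ≈ -9521.3)
y = -17
W*y = -28564/3*(-17) = 485588/3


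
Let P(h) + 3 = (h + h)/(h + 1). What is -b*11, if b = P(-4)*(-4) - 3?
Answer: 55/3 ≈ 18.333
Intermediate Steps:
P(h) = -3 + 2*h/(1 + h) (P(h) = -3 + (h + h)/(h + 1) = -3 + (2*h)/(1 + h) = -3 + 2*h/(1 + h))
b = -5/3 (b = ((-3 - 1*(-4))/(1 - 4))*(-4) - 3 = ((-3 + 4)/(-3))*(-4) - 3 = -⅓*1*(-4) - 3 = -⅓*(-4) - 3 = 4/3 - 3 = -5/3 ≈ -1.6667)
-b*11 = -1*(-5/3)*11 = (5/3)*11 = 55/3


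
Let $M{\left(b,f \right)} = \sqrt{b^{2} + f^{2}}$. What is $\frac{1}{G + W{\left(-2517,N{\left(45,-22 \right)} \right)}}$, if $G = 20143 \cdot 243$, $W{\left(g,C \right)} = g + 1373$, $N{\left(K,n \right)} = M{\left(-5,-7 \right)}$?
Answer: $\frac{1}{4893605} \approx 2.0435 \cdot 10^{-7}$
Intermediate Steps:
$N{\left(K,n \right)} = \sqrt{74}$ ($N{\left(K,n \right)} = \sqrt{\left(-5\right)^{2} + \left(-7\right)^{2}} = \sqrt{25 + 49} = \sqrt{74}$)
$W{\left(g,C \right)} = 1373 + g$
$G = 4894749$
$\frac{1}{G + W{\left(-2517,N{\left(45,-22 \right)} \right)}} = \frac{1}{4894749 + \left(1373 - 2517\right)} = \frac{1}{4894749 - 1144} = \frac{1}{4893605}$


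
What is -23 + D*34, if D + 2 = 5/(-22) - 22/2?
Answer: -5200/11 ≈ -472.73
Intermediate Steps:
D = -291/22 (D = -2 + (5/(-22) - 22/2) = -2 + (5*(-1/22) - 22*½) = -2 + (-5/22 - 11) = -2 - 247/22 = -291/22 ≈ -13.227)
-23 + D*34 = -23 - 291/22*34 = -23 - 4947/11 = -5200/11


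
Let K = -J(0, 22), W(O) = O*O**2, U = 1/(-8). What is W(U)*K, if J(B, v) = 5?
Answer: 5/512 ≈ 0.0097656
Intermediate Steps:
U = -1/8 ≈ -0.12500
W(O) = O**3
K = -5 (K = -1*5 = -5)
W(U)*K = (-1/8)**3*(-5) = -1/512*(-5) = 5/512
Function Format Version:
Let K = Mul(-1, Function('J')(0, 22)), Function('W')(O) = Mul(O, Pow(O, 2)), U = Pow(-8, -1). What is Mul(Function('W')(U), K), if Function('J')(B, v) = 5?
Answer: Rational(5, 512) ≈ 0.0097656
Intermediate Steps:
U = Rational(-1, 8) ≈ -0.12500
Function('W')(O) = Pow(O, 3)
K = -5 (K = Mul(-1, 5) = -5)
Mul(Function('W')(U), K) = Mul(Pow(Rational(-1, 8), 3), -5) = Mul(Rational(-1, 512), -5) = Rational(5, 512)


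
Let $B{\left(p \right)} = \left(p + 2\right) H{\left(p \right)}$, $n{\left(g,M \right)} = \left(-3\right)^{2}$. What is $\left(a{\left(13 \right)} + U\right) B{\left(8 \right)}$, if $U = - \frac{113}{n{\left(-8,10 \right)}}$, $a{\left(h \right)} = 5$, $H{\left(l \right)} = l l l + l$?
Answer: $- \frac{353600}{9} \approx -39289.0$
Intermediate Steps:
$H{\left(l \right)} = l + l^{3}$ ($H{\left(l \right)} = l^{2} l + l = l^{3} + l = l + l^{3}$)
$n{\left(g,M \right)} = 9$
$B{\left(p \right)} = \left(2 + p\right) \left(p + p^{3}\right)$ ($B{\left(p \right)} = \left(p + 2\right) \left(p + p^{3}\right) = \left(2 + p\right) \left(p + p^{3}\right)$)
$U = - \frac{113}{9} \approx -12.556$
$\left(a{\left(13 \right)} + U\right) B{\left(8 \right)} = \left(5 - \frac{113}{9}\right) 8 \left(1 + 8^{2}\right) \left(2 + 8\right) = - \frac{68 \cdot 8 \left(1 + 64\right) 10}{9} = - \frac{68 \cdot 8 \cdot 65 \cdot 10}{9} = \left(- \frac{68}{9}\right) 5200 = - \frac{353600}{9}$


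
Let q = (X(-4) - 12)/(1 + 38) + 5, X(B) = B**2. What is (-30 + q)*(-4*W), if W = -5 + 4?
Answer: -3884/39 ≈ -99.590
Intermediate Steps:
W = -1
q = 199/39 (q = ((-4)**2 - 12)/(1 + 38) + 5 = (16 - 12)/39 + 5 = 4*(1/39) + 5 = 4/39 + 5 = 199/39 ≈ 5.1026)
(-30 + q)*(-4*W) = (-30 + 199/39)*(-4*(-1)) = -971/39*4 = -3884/39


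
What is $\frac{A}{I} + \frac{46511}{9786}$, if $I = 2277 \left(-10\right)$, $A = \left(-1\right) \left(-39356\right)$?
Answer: $\frac{112319609}{37137870} \approx 3.0244$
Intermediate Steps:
$A = 39356$
$I = -22770$
$\frac{A}{I} + \frac{46511}{9786} = \frac{39356}{-22770} + \frac{46511}{9786} = 39356 \left(- \frac{1}{22770}\right) + 46511 \cdot \frac{1}{9786} = - \frac{19678}{11385} + \frac{46511}{9786} = \frac{112319609}{37137870}$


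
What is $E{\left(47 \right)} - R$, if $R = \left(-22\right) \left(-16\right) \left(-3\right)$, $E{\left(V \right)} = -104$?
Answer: $952$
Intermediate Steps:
$R = -1056$ ($R = 352 \left(-3\right) = -1056$)
$E{\left(47 \right)} - R = -104 - -1056 = -104 + 1056 = 952$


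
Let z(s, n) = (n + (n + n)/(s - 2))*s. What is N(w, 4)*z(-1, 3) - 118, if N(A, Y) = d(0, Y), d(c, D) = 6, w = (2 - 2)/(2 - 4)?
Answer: -124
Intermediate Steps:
w = 0 (w = 0/(-2) = 0*(-½) = 0)
N(A, Y) = 6
z(s, n) = s*(n + 2*n/(-2 + s)) (z(s, n) = (n + (2*n)/(-2 + s))*s = (n + 2*n/(-2 + s))*s = s*(n + 2*n/(-2 + s)))
N(w, 4)*z(-1, 3) - 118 = 6*(3*(-1)²/(-2 - 1)) - 118 = 6*(3*1/(-3)) - 118 = 6*(3*1*(-⅓)) - 118 = 6*(-1) - 118 = -6 - 118 = -124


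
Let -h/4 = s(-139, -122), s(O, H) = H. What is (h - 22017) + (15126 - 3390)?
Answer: -9793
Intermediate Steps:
h = 488 (h = -4*(-122) = 488)
(h - 22017) + (15126 - 3390) = (488 - 22017) + (15126 - 3390) = -21529 + 11736 = -9793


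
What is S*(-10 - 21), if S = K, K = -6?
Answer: 186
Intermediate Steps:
S = -6
S*(-10 - 21) = -6*(-10 - 21) = -6*(-31) = 186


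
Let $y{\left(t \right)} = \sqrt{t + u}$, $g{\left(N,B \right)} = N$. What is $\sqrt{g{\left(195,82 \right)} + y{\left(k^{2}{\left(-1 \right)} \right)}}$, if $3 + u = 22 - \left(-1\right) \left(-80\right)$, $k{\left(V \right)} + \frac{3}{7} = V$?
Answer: $\frac{\sqrt{9555 + 21 i \sqrt{321}}}{7} \approx 13.967 + 0.27488 i$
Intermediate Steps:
$k{\left(V \right)} = - \frac{3}{7} + V$
$u = -61$ ($u = -3 + \left(22 - \left(-1\right) \left(-80\right)\right) = -3 + \left(22 - 80\right) = -3 - 58 = -61$)
$y{\left(t \right)} = \sqrt{-61 + t}$ ($y{\left(t \right)} = \sqrt{t - 61} = \sqrt{-61 + t}$)
$\sqrt{g{\left(195,82 \right)} + y{\left(k^{2}{\left(-1 \right)} \right)}} = \sqrt{195 + \sqrt{-61 + \left(- \frac{3}{7} - 1\right)^{2}}} = \sqrt{195 + \sqrt{-61 + \left(- \frac{10}{7}\right)^{2}}} = \sqrt{195 + \sqrt{-61 + \frac{100}{49}}} = \sqrt{195 + \sqrt{- \frac{2889}{49}}} = \sqrt{195 + \frac{3 i \sqrt{321}}{7}}$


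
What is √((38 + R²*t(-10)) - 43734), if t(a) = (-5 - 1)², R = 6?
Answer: 20*I*√106 ≈ 205.91*I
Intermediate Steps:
t(a) = 36 (t(a) = (-6)² = 36)
√((38 + R²*t(-10)) - 43734) = √((38 + 6²*36) - 43734) = √((38 + 36*36) - 43734) = √((38 + 1296) - 43734) = √(1334 - 43734) = √(-42400) = 20*I*√106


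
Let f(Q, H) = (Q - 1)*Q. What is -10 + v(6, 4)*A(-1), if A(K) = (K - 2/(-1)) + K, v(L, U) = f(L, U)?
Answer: -10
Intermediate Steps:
f(Q, H) = Q*(-1 + Q) (f(Q, H) = (-1 + Q)*Q = Q*(-1 + Q))
v(L, U) = L*(-1 + L)
A(K) = 2 + 2*K (A(K) = (K - 2*(-1)) + K = (K + 2) + K = (2 + K) + K = 2 + 2*K)
-10 + v(6, 4)*A(-1) = -10 + (6*(-1 + 6))*(2 + 2*(-1)) = -10 + (6*5)*(2 - 2) = -10 + 30*0 = -10 + 0 = -10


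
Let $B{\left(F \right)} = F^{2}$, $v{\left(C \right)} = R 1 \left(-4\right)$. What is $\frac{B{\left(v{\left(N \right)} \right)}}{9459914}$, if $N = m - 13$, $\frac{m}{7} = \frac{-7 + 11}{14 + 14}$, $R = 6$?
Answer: $\frac{288}{4729957} \approx 6.0888 \cdot 10^{-5}$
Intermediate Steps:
$m = 1$ ($m = 7 \frac{-7 + 11}{14 + 14} = 7 \cdot \frac{4}{28} = 7 \cdot 4 \cdot \frac{1}{28} = 7 \cdot \frac{1}{7} = 1$)
$N = -12$ ($N = 1 - 13 = -12$)
$v{\left(C \right)} = -24$ ($v{\left(C \right)} = 6 \cdot 1 \left(-4\right) = 6 \left(-4\right) = -24$)
$\frac{B{\left(v{\left(N \right)} \right)}}{9459914} = \frac{\left(-24\right)^{2}}{9459914} = 576 \cdot \frac{1}{9459914} = \frac{288}{4729957}$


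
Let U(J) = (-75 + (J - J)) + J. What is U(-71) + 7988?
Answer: 7842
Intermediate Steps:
U(J) = -75 + J (U(J) = (-75 + 0) + J = -75 + J)
U(-71) + 7988 = (-75 - 71) + 7988 = -146 + 7988 = 7842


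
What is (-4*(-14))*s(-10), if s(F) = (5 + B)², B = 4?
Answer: 4536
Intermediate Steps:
s(F) = 81 (s(F) = (5 + 4)² = 9² = 81)
(-4*(-14))*s(-10) = -4*(-14)*81 = 56*81 = 4536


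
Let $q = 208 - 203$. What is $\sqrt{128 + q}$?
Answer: $\sqrt{133} \approx 11.533$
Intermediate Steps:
$q = 5$ ($q = 208 - 203 = 5$)
$\sqrt{128 + q} = \sqrt{128 + 5} = \sqrt{133}$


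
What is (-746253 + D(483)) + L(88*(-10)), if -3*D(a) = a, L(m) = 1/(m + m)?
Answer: -1313688641/1760 ≈ -7.4641e+5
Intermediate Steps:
L(m) = 1/(2*m)
D(a) = -a/3
(-746253 + D(483)) + L(88*(-10)) = (-746253 - ⅓*483) + 1/(2*((88*(-10)))) = (-746253 - 161) + (½)/(-880) = -746414 + (½)*(-1/880) = -746414 - 1/1760 = -1313688641/1760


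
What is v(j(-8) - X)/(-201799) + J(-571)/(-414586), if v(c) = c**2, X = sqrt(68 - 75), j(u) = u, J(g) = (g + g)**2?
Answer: -6926384801/2201658953 - 16*I*sqrt(7)/201799 ≈ -3.146 - 0.00020977*I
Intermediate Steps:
J(g) = 4*g**2 (J(g) = (2*g)**2 = 4*g**2)
X = I*sqrt(7) (X = sqrt(-7) = I*sqrt(7) ≈ 2.6458*I)
v(j(-8) - X)/(-201799) + J(-571)/(-414586) = (-8 - I*sqrt(7))**2/(-201799) + (4*(-571)**2)/(-414586) = (-8 - I*sqrt(7))**2*(-1/201799) + (4*326041)*(-1/414586) = -(-8 - I*sqrt(7))**2/201799 + 1304164*(-1/414586) = -(-8 - I*sqrt(7))**2/201799 - 652082/207293 = -652082/207293 - (-8 - I*sqrt(7))**2/201799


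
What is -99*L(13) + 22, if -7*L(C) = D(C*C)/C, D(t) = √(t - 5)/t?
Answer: 22 + 198*√41/15379 ≈ 22.082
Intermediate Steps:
D(t) = √(-5 + t)/t
L(C) = -√(-5 + C²)/(7*C³) (L(C) = -√(-5 + C*C)/((C*C))/(7*C) = -√(-5 + C²)/(C²)/(7*C) = -√(-5 + C²)/C²/(7*C) = -√(-5 + C²)/(7*C³))
-99*L(13) + 22 = -(-99)*√(-5 + 13²)/(7*13³) + 22 = -(-99)*√(-5 + 169)/(7*2197) + 22 = -(-99)*√164/(7*2197) + 22 = -(-99)*2*√41/(7*2197) + 22 = -(-198)*√41/15379 + 22 = 198*√41/15379 + 22 = 22 + 198*√41/15379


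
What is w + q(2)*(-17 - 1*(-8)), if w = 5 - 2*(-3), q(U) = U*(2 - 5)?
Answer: 65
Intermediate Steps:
q(U) = -3*U (q(U) = U*(-3) = -3*U)
w = 11 (w = 5 + 6 = 11)
w + q(2)*(-17 - 1*(-8)) = 11 + (-3*2)*(-17 - 1*(-8)) = 11 - 6*(-17 + 8) = 11 - 6*(-9) = 11 + 54 = 65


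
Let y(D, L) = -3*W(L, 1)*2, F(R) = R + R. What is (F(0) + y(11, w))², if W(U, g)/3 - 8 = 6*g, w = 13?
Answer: 63504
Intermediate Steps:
F(R) = 2*R
W(U, g) = 24 + 18*g (W(U, g) = 24 + 3*(6*g) = 24 + 18*g)
y(D, L) = -252 (y(D, L) = -3*(24 + 18*1)*2 = -3*(24 + 18)*2 = -3*42*2 = -126*2 = -252)
(F(0) + y(11, w))² = (2*0 - 252)² = (0 - 252)² = (-252)² = 63504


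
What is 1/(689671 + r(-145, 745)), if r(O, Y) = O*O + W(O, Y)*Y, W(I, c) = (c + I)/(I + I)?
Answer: 29/20565484 ≈ 1.4101e-6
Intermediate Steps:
W(I, c) = (I + c)/(2*I) (W(I, c) = (I + c)/((2*I)) = (I + c)*(1/(2*I)) = (I + c)/(2*I))
r(O, Y) = O² + Y*(O + Y)/(2*O) (r(O, Y) = O*O + ((O + Y)/(2*O))*Y = O² + Y*(O + Y)/(2*O))
1/(689671 + r(-145, 745)) = 1/(689671 + ((-145)³ + (½)*745*(-145 + 745))/(-145)) = 1/(689671 - (-3048625 + (½)*745*600)/145) = 1/(689671 - (-3048625 + 223500)/145) = 1/(689671 - 1/145*(-2825125)) = 1/(689671 + 565025/29) = 1/(20565484/29) = 29/20565484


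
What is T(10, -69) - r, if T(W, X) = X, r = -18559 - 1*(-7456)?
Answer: 11034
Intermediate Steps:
r = -11103 (r = -18559 + 7456 = -11103)
T(10, -69) - r = -69 - 1*(-11103) = -69 + 11103 = 11034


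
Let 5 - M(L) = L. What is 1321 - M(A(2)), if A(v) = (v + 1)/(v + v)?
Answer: 5267/4 ≈ 1316.8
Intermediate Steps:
A(v) = (1 + v)/(2*v) (A(v) = (1 + v)/((2*v)) = (1 + v)*(1/(2*v)) = (1 + v)/(2*v))
M(L) = 5 - L
1321 - M(A(2)) = 1321 - (5 - (1 + 2)/(2*2)) = 1321 - (5 - 3/(2*2)) = 1321 - (5 - 1*¾) = 1321 - (5 - ¾) = 1321 - 1*17/4 = 1321 - 17/4 = 5267/4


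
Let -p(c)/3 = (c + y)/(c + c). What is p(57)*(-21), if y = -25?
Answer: 336/19 ≈ 17.684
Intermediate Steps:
p(c) = -3*(-25 + c)/(2*c) (p(c) = -3*(c - 25)/(c + c) = -3*(-25 + c)/(2*c))
p(57)*(-21) = ((3/2)*(25 - 1*57)/57)*(-21) = ((3/2)*(1/57)*(25 - 57))*(-21) = ((3/2)*(1/57)*(-32))*(-21) = -16/19*(-21) = 336/19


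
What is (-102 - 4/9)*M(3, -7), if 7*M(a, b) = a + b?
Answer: 3688/63 ≈ 58.540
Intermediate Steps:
M(a, b) = a/7 + b/7 (M(a, b) = (a + b)/7 = a/7 + b/7)
(-102 - 4/9)*M(3, -7) = (-102 - 4/9)*((⅐)*3 + (⅐)*(-7)) = (-102 - 4*⅑)*(3/7 - 1) = (-102 - 4/9)*(-4/7) = -922/9*(-4/7) = 3688/63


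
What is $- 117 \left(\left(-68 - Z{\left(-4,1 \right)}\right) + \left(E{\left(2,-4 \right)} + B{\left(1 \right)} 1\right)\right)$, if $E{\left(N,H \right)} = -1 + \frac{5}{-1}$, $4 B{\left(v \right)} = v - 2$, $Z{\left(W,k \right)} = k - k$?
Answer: $\frac{34749}{4} \approx 8687.3$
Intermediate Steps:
$Z{\left(W,k \right)} = 0$
$B{\left(v \right)} = - \frac{1}{2} + \frac{v}{4}$ ($B{\left(v \right)} = \frac{v - 2}{4} = \frac{-2 + v}{4} = - \frac{1}{2} + \frac{v}{4}$)
$E{\left(N,H \right)} = -6$ ($E{\left(N,H \right)} = -1 + 5 \left(-1\right) = -1 - 5 = -6$)
$- 117 \left(\left(-68 - Z{\left(-4,1 \right)}\right) + \left(E{\left(2,-4 \right)} + B{\left(1 \right)} 1\right)\right) = - 117 \left(\left(-68 - 0\right) - \left(6 - \left(- \frac{1}{2} + \frac{1}{4} \cdot 1\right) 1\right)\right) = - 117 \left(\left(-68 + 0\right) - \left(6 - \left(- \frac{1}{2} + \frac{1}{4}\right) 1\right)\right) = - 117 \left(-68 - \frac{25}{4}\right) = \left(-117\right) \left(- \frac{297}{4}\right) = \frac{34749}{4}$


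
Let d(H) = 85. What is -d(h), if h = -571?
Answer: -85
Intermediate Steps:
-d(h) = -1*85 = -85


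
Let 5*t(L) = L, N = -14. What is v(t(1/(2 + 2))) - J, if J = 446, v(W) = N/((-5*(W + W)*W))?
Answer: 114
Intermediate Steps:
t(L) = L/5
v(W) = 7/(5*W**2) (v(W) = -14*(-1/(5*W*(W + W))) = -14*(-1/(10*W**2)) = -(-7)/(5*W**2) = 7/(5*W**2))
v(t(1/(2 + 2))) - J = 7/(5*(1/(5*(2 + 2)))**2) - 1*446 = 7/(5*((1/5)/4)**2) - 446 = 7/(5*((1/5)*(1/4))**2) - 446 = 7/(5*20**(-2)) - 446 = (7/5)*400 - 446 = 560 - 446 = 114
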